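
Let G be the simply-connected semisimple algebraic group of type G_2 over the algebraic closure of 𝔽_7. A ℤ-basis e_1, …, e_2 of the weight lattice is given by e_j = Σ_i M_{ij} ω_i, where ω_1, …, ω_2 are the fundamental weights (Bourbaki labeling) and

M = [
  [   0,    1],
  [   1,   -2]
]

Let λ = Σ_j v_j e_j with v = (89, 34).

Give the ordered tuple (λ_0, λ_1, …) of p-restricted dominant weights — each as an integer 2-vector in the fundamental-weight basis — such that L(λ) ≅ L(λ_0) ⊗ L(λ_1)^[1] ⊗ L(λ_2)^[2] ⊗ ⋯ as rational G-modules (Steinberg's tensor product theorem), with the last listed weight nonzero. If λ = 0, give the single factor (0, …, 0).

Compute c_i = Σ_j M_{ij} v_j with v = (89, 34):
  c_1 = 0*89 + 1*34 = 34
  c_2 = 1*89 + -2*34 = 21
Expand coordinatewise in base 7:
  c_1 = 34 = 6·7^0 + 4·7^1
  c_2 = 21 = 0·7^0 + 3·7^1
p-restricted factor λ_0 = (6, 0)
p-restricted factor λ_1 = (4, 3)

((6, 0), (4, 3))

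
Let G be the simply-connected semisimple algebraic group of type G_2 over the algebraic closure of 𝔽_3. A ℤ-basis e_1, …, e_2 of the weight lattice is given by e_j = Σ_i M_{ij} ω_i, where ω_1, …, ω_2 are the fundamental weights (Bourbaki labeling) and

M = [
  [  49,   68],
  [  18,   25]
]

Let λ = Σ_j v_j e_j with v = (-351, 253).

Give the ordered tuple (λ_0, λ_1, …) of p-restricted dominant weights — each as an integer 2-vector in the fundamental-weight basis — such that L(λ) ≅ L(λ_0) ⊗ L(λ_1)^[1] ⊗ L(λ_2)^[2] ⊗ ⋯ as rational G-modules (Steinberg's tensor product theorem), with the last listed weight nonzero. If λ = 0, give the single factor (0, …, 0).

((2, 1), (1, 2))

ω-coordinates c = M·v, v = (-351, 253):
  c_1 = (49)·(-351) + (68)·(253) = 5
  c_2 = (18)·(-351) + (25)·(253) = 7
Base-3 expansion of each c_i:
  c_1 = 5 = 2·3^0 + 1·3^1
  c_2 = 7 = 1·3^0 + 2·3^1
p-restricted factor λ_0 = (2, 1)
p-restricted factor λ_1 = (1, 2)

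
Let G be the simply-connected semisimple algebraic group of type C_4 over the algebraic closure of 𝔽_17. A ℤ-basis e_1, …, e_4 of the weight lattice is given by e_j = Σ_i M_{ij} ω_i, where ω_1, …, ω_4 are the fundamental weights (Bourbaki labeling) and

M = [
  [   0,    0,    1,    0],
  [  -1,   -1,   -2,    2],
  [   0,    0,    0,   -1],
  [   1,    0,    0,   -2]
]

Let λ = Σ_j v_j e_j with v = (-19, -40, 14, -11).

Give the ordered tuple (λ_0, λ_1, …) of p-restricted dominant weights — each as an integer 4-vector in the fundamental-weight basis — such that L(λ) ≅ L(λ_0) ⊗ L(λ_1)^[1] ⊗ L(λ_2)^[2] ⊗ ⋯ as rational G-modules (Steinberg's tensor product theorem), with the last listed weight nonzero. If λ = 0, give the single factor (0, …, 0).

Converting to the ω-basis (c_i = row i of M dotted with v = (-19, -40, 14, -11)):
  c_1 = (0)·(-19) + (0)·(-40) + (1)·(14) + (0)·(-11) = 14
  c_2 = (-1)·(-19) + (-1)·(-40) + (-2)·(14) + (2)·(-11) = 9
  c_3 = (0)·(-19) + (0)·(-40) + (0)·(14) + (-1)·(-11) = 11
  c_4 = (1)·(-19) + (0)·(-40) + (0)·(14) + (-2)·(-11) = 3
Base-17 expansion of each c_i:
  c_1 = 14 = 14·17^0
  c_2 = 9 = 9·17^0
  c_3 = 11 = 11·17^0
  c_4 = 3 = 3·17^0
p-restricted factor λ_0 = (14, 9, 11, 3)

((14, 9, 11, 3),)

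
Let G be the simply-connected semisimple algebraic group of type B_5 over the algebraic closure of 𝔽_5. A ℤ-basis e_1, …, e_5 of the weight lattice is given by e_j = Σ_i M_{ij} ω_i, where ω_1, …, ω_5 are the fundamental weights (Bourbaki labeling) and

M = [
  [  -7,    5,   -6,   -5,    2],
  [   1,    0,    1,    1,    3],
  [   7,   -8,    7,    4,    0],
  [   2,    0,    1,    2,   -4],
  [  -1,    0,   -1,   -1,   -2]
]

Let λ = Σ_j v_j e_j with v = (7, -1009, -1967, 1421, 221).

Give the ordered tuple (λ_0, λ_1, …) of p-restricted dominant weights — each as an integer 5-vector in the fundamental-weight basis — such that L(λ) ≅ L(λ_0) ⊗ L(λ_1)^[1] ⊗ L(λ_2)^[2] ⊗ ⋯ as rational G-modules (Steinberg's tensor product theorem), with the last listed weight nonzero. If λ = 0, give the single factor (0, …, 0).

Change of basis e → ω: c = M·v where v = (7, -1009, -1967, 1421, 221):
  c_1 = (-7)·(7) + (5)·(-1009) + (-6)·(-1967) + (-5)·(1421) + (2)·(221) = 45
  c_2 = (1)·(7) + (0)·(-1009) + (1)·(-1967) + (1)·(1421) + (3)·(221) = 124
  c_3 = (7)·(7) + (-8)·(-1009) + (7)·(-1967) + (4)·(1421) + (0)·(221) = 36
  c_4 = (2)·(7) + (0)·(-1009) + (1)·(-1967) + (2)·(1421) + (-4)·(221) = 5
  c_5 = (-1)·(7) + (0)·(-1009) + (-1)·(-1967) + (-1)·(1421) + (-2)·(221) = 97
p = 5; digits c_i = Σ_j d_{ij}·5^j, 0 ≤ d_{ij} < 5:
  c_1 = 45 = 0·5^0 + 4·5^1 + 1·5^2
  c_2 = 124 = 4·5^0 + 4·5^1 + 4·5^2
  c_3 = 36 = 1·5^0 + 2·5^1 + 1·5^2
  c_4 = 5 = 0·5^0 + 1·5^1
  c_5 = 97 = 2·5^0 + 4·5^1 + 3·5^2
Factor λ_0 = (0, 4, 1, 0, 2)
Factor λ_1 = (4, 4, 2, 1, 4)
Factor λ_2 = (1, 4, 1, 0, 3)

((0, 4, 1, 0, 2), (4, 4, 2, 1, 4), (1, 4, 1, 0, 3))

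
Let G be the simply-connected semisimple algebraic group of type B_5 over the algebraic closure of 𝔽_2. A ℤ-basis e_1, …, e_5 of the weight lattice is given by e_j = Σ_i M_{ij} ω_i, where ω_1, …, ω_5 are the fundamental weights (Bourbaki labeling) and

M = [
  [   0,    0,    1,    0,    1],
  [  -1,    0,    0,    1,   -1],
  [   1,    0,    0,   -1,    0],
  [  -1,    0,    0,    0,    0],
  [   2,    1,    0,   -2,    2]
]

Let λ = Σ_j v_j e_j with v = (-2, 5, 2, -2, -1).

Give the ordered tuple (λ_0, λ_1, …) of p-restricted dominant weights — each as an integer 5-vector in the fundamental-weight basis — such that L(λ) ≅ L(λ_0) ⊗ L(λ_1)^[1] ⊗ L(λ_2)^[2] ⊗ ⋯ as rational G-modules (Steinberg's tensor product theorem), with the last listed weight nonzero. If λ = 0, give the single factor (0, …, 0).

((1, 1, 0, 0, 1), (0, 0, 0, 1, 1))

Compute c_i = Σ_j M_{ij} v_j with v = (-2, 5, 2, -2, -1):
  c_1 = (0)·(-2) + 0·5 + 1·2 + (0)·(-2) + (1)·(-1) = 1
  c_2 = (-1)·(-2) + 0·5 + 0·2 + (1)·(-2) + (-1)·(-1) = 1
  c_3 = (1)·(-2) + 0·5 + 0·2 + (-1)·(-2) + (0)·(-1) = 0
  c_4 = (-1)·(-2) + 0·5 + 0·2 + (0)·(-2) + (0)·(-1) = 2
  c_5 = (2)·(-2) + 1·5 + 0·2 + (-2)·(-2) + (2)·(-1) = 3
Base-2 expansion of each c_i:
  c_1 = 1 = 1·2^0
  c_2 = 1 = 1·2^0
  c_3 = 0
  c_4 = 2 = 0·2^0 + 1·2^1
  c_5 = 3 = 1·2^0 + 1·2^1
λ_0 = (1, 1, 0, 0, 1)
λ_1 = (0, 0, 0, 1, 1)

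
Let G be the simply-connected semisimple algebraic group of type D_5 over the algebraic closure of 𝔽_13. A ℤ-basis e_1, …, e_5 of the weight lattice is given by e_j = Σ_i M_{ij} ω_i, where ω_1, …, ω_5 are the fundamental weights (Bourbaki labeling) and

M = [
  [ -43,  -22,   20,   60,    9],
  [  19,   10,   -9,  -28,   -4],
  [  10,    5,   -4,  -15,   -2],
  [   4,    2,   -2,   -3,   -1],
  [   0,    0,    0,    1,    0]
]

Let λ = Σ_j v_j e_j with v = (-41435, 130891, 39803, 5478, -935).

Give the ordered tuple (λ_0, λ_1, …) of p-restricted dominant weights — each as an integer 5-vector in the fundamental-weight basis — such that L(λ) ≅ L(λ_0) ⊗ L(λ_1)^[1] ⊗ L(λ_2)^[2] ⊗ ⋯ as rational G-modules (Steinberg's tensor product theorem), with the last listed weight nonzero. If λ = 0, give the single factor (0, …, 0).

Converting to the ω-basis (c_i = row i of M dotted with v = (-41435, 130891, 39803, 5478, -935)):
  c_1 = (-43)·(-41435) + (-22)·(130891) + (20)·(39803) + (60)·(5478) + (9)·(-935) = 18428
  c_2 = (19)·(-41435) + (10)·(130891) + (-9)·(39803) + (-28)·(5478) + (-4)·(-935) = 13774
  c_3 = (10)·(-41435) + (5)·(130891) + (-4)·(39803) + (-15)·(5478) + (-2)·(-935) = 593
  c_4 = (4)·(-41435) + (2)·(130891) + (-2)·(39803) + (-3)·(5478) + (-1)·(-935) = 937
  c_5 = (0)·(-41435) + (0)·(130891) + (0)·(39803) + (1)·(5478) + (0)·(-935) = 5478
Base-13 expansion of each c_i:
  c_1 = 18428 = 7·13^0 + 0·13^1 + 5·13^2 + 8·13^3
  c_2 = 13774 = 7·13^0 + 6·13^1 + 3·13^2 + 6·13^3
  c_3 = 593 = 8·13^0 + 6·13^1 + 3·13^2
  c_4 = 937 = 1·13^0 + 7·13^1 + 5·13^2
  c_5 = 5478 = 5·13^0 + 5·13^1 + 6·13^2 + 2·13^3
λ_0 = (7, 7, 8, 1, 5)
λ_1 = (0, 6, 6, 7, 5)
λ_2 = (5, 3, 3, 5, 6)
λ_3 = (8, 6, 0, 0, 2)

((7, 7, 8, 1, 5), (0, 6, 6, 7, 5), (5, 3, 3, 5, 6), (8, 6, 0, 0, 2))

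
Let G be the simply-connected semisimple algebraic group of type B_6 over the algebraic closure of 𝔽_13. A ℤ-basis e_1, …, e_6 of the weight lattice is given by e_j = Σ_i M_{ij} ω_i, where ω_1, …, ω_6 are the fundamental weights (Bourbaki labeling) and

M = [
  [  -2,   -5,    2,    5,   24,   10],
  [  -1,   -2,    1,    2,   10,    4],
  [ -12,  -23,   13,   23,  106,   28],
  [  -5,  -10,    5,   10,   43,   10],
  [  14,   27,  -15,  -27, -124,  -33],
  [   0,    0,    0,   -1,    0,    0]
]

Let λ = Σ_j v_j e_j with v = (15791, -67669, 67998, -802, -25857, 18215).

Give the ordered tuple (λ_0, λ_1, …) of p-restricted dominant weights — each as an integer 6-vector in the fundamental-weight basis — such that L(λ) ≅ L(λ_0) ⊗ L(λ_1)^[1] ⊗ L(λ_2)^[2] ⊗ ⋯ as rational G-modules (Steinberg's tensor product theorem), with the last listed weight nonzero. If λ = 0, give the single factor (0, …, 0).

In the fundamental-weight basis, λ has coordinates c = M·v (v = (15791, -67669, 67998, -802, -25857, 18215)):
  c_1 = (-2)·(15791) + (-5)·(-67669) + (2)·(67998) + (5)·(-802) + (24)·(-25857) + (10)·(18215) = 331
  c_2 = (-1)·(15791) + (-2)·(-67669) + (1)·(67998) + (2)·(-802) + (10)·(-25857) + (4)·(18215) = 231
  c_3 = (-12)·(15791) + (-23)·(-67669) + (13)·(67998) + (23)·(-802) + (106)·(-25857) + (28)·(18215) = 1601
  c_4 = (-5)·(15791) + (-10)·(-67669) + (5)·(67998) + (10)·(-802) + (43)·(-25857) + (10)·(18215) = 4
  c_5 = (14)·(15791) + (27)·(-67669) + (-15)·(67998) + (-27)·(-802) + (-124)·(-25857) + (-33)·(18215) = 868
  c_6 = (0)·(15791) + (0)·(-67669) + (0)·(67998) + (-1)·(-802) + (0)·(-25857) + (0)·(18215) = 802
p = 13; digits c_i = Σ_j d_{ij}·13^j, 0 ≤ d_{ij} < 13:
  c_1 = 331 = 6·13^0 + 12·13^1 + 1·13^2
  c_2 = 231 = 10·13^0 + 4·13^1 + 1·13^2
  c_3 = 1601 = 2·13^0 + 6·13^1 + 9·13^2
  c_4 = 4 = 4·13^0
  c_5 = 868 = 10·13^0 + 1·13^1 + 5·13^2
  c_6 = 802 = 9·13^0 + 9·13^1 + 4·13^2
p-restricted factor λ_0 = (6, 10, 2, 4, 10, 9)
p-restricted factor λ_1 = (12, 4, 6, 0, 1, 9)
p-restricted factor λ_2 = (1, 1, 9, 0, 5, 4)

((6, 10, 2, 4, 10, 9), (12, 4, 6, 0, 1, 9), (1, 1, 9, 0, 5, 4))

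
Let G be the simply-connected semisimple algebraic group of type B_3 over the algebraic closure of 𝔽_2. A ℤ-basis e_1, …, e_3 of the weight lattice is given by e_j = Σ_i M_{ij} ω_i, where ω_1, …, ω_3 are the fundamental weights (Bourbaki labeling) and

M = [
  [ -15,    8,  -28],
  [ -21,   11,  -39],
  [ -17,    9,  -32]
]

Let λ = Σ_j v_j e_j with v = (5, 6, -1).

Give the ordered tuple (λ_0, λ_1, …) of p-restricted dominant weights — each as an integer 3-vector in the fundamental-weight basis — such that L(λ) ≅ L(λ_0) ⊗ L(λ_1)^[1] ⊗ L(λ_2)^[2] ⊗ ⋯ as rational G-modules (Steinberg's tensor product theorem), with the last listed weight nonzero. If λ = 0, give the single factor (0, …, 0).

Compute c_i = Σ_j M_{ij} v_j with v = (5, 6, -1):
  c_1 = -15*5 + 8*6 + -28*-1 = 1
  c_2 = -21*5 + 11*6 + -39*-1 = 0
  c_3 = -17*5 + 9*6 + -32*-1 = 1
p = 2; digits c_i = Σ_j d_{ij}·2^j, 0 ≤ d_{ij} < 2:
  c_1 = 1 = 1·2^0
  c_2 = 0
  c_3 = 1 = 1·2^0
p-restricted factor λ_0 = (1, 0, 1)

((1, 0, 1),)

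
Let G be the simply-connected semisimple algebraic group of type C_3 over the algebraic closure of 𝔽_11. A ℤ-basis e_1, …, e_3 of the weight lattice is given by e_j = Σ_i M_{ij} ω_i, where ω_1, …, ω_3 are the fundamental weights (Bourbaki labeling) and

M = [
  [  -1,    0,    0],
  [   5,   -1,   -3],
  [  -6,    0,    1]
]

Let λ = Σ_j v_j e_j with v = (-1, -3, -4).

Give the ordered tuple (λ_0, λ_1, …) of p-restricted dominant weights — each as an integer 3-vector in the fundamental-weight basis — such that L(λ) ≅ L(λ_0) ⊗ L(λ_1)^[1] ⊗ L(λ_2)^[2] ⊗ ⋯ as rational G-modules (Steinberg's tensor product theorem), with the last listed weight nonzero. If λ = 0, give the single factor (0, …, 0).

((1, 10, 2),)

Compute c_i = Σ_j M_{ij} v_j with v = (-1, -3, -4):
  c_1 = (-1)·(-1) + (0)·(-3) + (0)·(-4) = 1
  c_2 = (5)·(-1) + (-1)·(-3) + (-3)·(-4) = 10
  c_3 = (-6)·(-1) + (0)·(-3) + (1)·(-4) = 2
Expand coordinatewise in base 11:
  c_1 = 1 = 1·11^0
  c_2 = 10 = 10·11^0
  c_3 = 2 = 2·11^0
λ_0 = (1, 10, 2)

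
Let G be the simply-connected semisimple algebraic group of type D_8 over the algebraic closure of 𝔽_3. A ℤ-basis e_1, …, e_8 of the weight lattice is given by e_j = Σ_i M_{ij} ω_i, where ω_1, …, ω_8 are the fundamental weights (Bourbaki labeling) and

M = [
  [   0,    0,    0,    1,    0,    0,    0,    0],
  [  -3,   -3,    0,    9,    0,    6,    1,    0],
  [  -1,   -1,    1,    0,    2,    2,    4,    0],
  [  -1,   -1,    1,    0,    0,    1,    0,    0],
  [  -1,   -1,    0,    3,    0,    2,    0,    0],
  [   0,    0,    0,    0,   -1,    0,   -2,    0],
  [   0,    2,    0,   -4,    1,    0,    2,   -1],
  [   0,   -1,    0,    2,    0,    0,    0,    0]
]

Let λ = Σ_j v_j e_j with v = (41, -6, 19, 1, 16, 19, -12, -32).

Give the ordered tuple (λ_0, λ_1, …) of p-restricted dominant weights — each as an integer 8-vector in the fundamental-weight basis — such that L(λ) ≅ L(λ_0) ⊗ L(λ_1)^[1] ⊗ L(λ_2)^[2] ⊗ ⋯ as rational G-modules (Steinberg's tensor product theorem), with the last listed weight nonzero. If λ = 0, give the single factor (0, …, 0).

Converting to the ω-basis (c_i = row i of M dotted with v = (41, -6, 19, 1, 16, 19, -12, -32)):
  c_1 = 0*41 + 0*-6 + 0*19 + 1*1 + 0*16 + 0*19 + 0*-12 + 0*-32 = 1
  c_2 = -3*41 + -3*-6 + 0*19 + 9*1 + 0*16 + 6*19 + 1*-12 + 0*-32 = 6
  c_3 = -1*41 + -1*-6 + 1*19 + 0*1 + 2*16 + 2*19 + 4*-12 + 0*-32 = 6
  c_4 = -1*41 + -1*-6 + 1*19 + 0*1 + 0*16 + 1*19 + 0*-12 + 0*-32 = 3
  c_5 = -1*41 + -1*-6 + 0*19 + 3*1 + 0*16 + 2*19 + 0*-12 + 0*-32 = 6
  c_6 = 0*41 + 0*-6 + 0*19 + 0*1 + -1*16 + 0*19 + -2*-12 + 0*-32 = 8
  c_7 = 0*41 + 2*-6 + 0*19 + -4*1 + 1*16 + 0*19 + 2*-12 + -1*-32 = 8
  c_8 = 0*41 + -1*-6 + 0*19 + 2*1 + 0*16 + 0*19 + 0*-12 + 0*-32 = 8
Expand coordinatewise in base 3:
  c_1 = 1 = 1·3^0
  c_2 = 6 = 0·3^0 + 2·3^1
  c_3 = 6 = 0·3^0 + 2·3^1
  c_4 = 3 = 0·3^0 + 1·3^1
  c_5 = 6 = 0·3^0 + 2·3^1
  c_6 = 8 = 2·3^0 + 2·3^1
  c_7 = 8 = 2·3^0 + 2·3^1
  c_8 = 8 = 2·3^0 + 2·3^1
p-restricted factor λ_0 = (1, 0, 0, 0, 0, 2, 2, 2)
p-restricted factor λ_1 = (0, 2, 2, 1, 2, 2, 2, 2)

((1, 0, 0, 0, 0, 2, 2, 2), (0, 2, 2, 1, 2, 2, 2, 2))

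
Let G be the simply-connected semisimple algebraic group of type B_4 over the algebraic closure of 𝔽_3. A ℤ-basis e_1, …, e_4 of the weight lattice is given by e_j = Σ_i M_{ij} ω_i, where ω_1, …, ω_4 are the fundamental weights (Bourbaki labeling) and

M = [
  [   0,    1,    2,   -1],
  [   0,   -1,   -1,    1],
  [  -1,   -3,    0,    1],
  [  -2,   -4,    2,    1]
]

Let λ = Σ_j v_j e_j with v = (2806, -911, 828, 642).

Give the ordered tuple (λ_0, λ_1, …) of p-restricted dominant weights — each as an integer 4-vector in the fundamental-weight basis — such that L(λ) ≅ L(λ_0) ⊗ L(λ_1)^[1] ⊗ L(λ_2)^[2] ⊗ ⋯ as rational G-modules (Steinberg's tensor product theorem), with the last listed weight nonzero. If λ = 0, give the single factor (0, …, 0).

((1, 2, 2, 0), (1, 1, 0, 2), (2, 2, 0, 0), (0, 2, 0, 0), (1, 2, 1, 1), (0, 2, 2, 1))

In the fundamental-weight basis, λ has coordinates c = M·v (v = (2806, -911, 828, 642)):
  c_1 = (0)·(2806) + (1)·(-911) + (2)·(828) + (-1)·(642) = 103
  c_2 = (0)·(2806) + (-1)·(-911) + (-1)·(828) + (1)·(642) = 725
  c_3 = (-1)·(2806) + (-3)·(-911) + (0)·(828) + (1)·(642) = 569
  c_4 = (-2)·(2806) + (-4)·(-911) + (2)·(828) + (1)·(642) = 330
Expand coordinatewise in base 3:
  c_1 = 103 = 1·3^0 + 1·3^1 + 2·3^2 + 0·3^3 + 1·3^4
  c_2 = 725 = 2·3^0 + 1·3^1 + 2·3^2 + 2·3^3 + 2·3^4 + 2·3^5
  c_3 = 569 = 2·3^0 + 0·3^1 + 0·3^2 + 0·3^3 + 1·3^4 + 2·3^5
  c_4 = 330 = 0·3^0 + 2·3^1 + 0·3^2 + 0·3^3 + 1·3^4 + 1·3^5
λ_0 = (1, 2, 2, 0)
λ_1 = (1, 1, 0, 2)
λ_2 = (2, 2, 0, 0)
λ_3 = (0, 2, 0, 0)
λ_4 = (1, 2, 1, 1)
λ_5 = (0, 2, 2, 1)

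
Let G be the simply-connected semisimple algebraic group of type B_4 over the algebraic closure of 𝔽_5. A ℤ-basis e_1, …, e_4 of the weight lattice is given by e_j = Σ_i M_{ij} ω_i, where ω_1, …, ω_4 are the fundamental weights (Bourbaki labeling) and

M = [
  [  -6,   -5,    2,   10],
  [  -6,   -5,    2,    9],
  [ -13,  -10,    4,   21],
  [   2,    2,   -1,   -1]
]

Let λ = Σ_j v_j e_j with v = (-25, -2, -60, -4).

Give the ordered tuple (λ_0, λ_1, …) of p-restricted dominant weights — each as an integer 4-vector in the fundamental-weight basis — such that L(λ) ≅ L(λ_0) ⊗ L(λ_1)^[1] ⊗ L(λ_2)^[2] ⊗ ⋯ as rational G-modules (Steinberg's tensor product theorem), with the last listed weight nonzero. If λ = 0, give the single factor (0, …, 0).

In the fundamental-weight basis, λ has coordinates c = M·v (v = (-25, -2, -60, -4)):
  c_1 = (-6)·(-25) + (-5)·(-2) + (2)·(-60) + (10)·(-4) = 0
  c_2 = (-6)·(-25) + (-5)·(-2) + (2)·(-60) + (9)·(-4) = 4
  c_3 = (-13)·(-25) + (-10)·(-2) + (4)·(-60) + (21)·(-4) = 21
  c_4 = (2)·(-25) + (2)·(-2) + (-1)·(-60) + (-1)·(-4) = 10
Base-5 expansion of each c_i:
  c_1 = 0
  c_2 = 4 = 4·5^0
  c_3 = 21 = 1·5^0 + 4·5^1
  c_4 = 10 = 0·5^0 + 2·5^1
λ_0 = (0, 4, 1, 0)
λ_1 = (0, 0, 4, 2)

((0, 4, 1, 0), (0, 0, 4, 2))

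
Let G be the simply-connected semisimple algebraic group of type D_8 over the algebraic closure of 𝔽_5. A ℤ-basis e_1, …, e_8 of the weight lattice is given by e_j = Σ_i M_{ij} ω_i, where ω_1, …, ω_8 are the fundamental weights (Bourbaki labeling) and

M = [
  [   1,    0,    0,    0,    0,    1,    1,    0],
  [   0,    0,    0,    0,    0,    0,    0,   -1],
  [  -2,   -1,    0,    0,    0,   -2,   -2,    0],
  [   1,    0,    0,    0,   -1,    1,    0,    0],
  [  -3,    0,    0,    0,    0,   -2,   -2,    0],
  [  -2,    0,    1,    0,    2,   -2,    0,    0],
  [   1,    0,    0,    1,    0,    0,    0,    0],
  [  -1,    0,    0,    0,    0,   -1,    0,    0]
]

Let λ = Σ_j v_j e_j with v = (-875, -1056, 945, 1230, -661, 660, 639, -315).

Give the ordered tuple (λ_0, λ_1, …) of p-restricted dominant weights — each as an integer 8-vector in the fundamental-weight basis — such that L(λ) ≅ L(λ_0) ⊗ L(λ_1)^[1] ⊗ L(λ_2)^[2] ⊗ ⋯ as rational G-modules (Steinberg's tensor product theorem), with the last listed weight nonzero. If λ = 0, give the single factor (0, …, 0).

((4, 0, 3, 1, 2, 3, 0, 0), (4, 3, 1, 4, 0, 0, 1, 3), (1, 2, 3, 2, 1, 2, 4, 3), (3, 2, 1, 3, 0, 0, 2, 1))

ω-coordinates c = M·v, v = (-875, -1056, 945, 1230, -661, 660, 639, -315):
  c_1 = 1*-875 + 0*-1056 + 0*945 + 0*1230 + 0*-661 + 1*660 + 1*639 + 0*-315 = 424
  c_2 = 0*-875 + 0*-1056 + 0*945 + 0*1230 + 0*-661 + 0*660 + 0*639 + -1*-315 = 315
  c_3 = -2*-875 + -1*-1056 + 0*945 + 0*1230 + 0*-661 + -2*660 + -2*639 + 0*-315 = 208
  c_4 = 1*-875 + 0*-1056 + 0*945 + 0*1230 + -1*-661 + 1*660 + 0*639 + 0*-315 = 446
  c_5 = -3*-875 + 0*-1056 + 0*945 + 0*1230 + 0*-661 + -2*660 + -2*639 + 0*-315 = 27
  c_6 = -2*-875 + 0*-1056 + 1*945 + 0*1230 + 2*-661 + -2*660 + 0*639 + 0*-315 = 53
  c_7 = 1*-875 + 0*-1056 + 0*945 + 1*1230 + 0*-661 + 0*660 + 0*639 + 0*-315 = 355
  c_8 = -1*-875 + 0*-1056 + 0*945 + 0*1230 + 0*-661 + -1*660 + 0*639 + 0*-315 = 215
Writing each c_i in base p = 5:
  c_1 = 424 = 4·5^0 + 4·5^1 + 1·5^2 + 3·5^3
  c_2 = 315 = 0·5^0 + 3·5^1 + 2·5^2 + 2·5^3
  c_3 = 208 = 3·5^0 + 1·5^1 + 3·5^2 + 1·5^3
  c_4 = 446 = 1·5^0 + 4·5^1 + 2·5^2 + 3·5^3
  c_5 = 27 = 2·5^0 + 0·5^1 + 1·5^2
  c_6 = 53 = 3·5^0 + 0·5^1 + 2·5^2
  c_7 = 355 = 0·5^0 + 1·5^1 + 4·5^2 + 2·5^3
  c_8 = 215 = 0·5^0 + 3·5^1 + 3·5^2 + 1·5^3
λ_0 = (4, 0, 3, 1, 2, 3, 0, 0)
λ_1 = (4, 3, 1, 4, 0, 0, 1, 3)
λ_2 = (1, 2, 3, 2, 1, 2, 4, 3)
λ_3 = (3, 2, 1, 3, 0, 0, 2, 1)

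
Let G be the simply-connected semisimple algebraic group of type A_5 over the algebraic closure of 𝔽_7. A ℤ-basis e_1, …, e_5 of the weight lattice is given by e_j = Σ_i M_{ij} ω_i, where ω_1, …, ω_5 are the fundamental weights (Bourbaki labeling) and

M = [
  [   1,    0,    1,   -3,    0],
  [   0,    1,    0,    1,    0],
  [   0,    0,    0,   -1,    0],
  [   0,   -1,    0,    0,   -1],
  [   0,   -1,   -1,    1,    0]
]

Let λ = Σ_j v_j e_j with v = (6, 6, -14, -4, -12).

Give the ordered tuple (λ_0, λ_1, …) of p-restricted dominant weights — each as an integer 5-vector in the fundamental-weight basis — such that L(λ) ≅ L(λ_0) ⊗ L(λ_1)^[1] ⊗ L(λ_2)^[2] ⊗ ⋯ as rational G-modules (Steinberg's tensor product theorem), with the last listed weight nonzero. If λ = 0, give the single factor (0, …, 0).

ω-coordinates c = M·v, v = (6, 6, -14, -4, -12):
  c_1 = (1)·(6) + (0)·(6) + (1)·(-14) + (-3)·(-4) + (0)·(-12) = 4
  c_2 = (0)·(6) + (1)·(6) + (0)·(-14) + (1)·(-4) + (0)·(-12) = 2
  c_3 = (0)·(6) + (0)·(6) + (0)·(-14) + (-1)·(-4) + (0)·(-12) = 4
  c_4 = (0)·(6) + (-1)·(6) + (0)·(-14) + (0)·(-4) + (-1)·(-12) = 6
  c_5 = (0)·(6) + (-1)·(6) + (-1)·(-14) + (1)·(-4) + (0)·(-12) = 4
Expand coordinatewise in base 7:
  c_1 = 4 = 4·7^0
  c_2 = 2 = 2·7^0
  c_3 = 4 = 4·7^0
  c_4 = 6 = 6·7^0
  c_5 = 4 = 4·7^0
p-restricted factor λ_0 = (4, 2, 4, 6, 4)

((4, 2, 4, 6, 4),)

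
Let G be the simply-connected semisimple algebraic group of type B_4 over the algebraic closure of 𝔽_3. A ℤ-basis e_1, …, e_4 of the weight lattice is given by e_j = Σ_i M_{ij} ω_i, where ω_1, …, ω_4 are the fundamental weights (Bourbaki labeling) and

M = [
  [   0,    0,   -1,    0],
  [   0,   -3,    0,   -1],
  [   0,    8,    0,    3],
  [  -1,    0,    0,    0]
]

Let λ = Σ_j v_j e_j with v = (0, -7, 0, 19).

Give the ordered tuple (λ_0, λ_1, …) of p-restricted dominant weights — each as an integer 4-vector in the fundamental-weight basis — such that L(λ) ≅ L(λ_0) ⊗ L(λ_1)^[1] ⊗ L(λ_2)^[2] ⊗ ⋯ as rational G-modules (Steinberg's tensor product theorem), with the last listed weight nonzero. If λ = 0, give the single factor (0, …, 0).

Change of basis e → ω: c = M·v where v = (0, -7, 0, 19):
  c_1 = 0*0 + 0*-7 + -1*0 + 0*19 = 0
  c_2 = 0*0 + -3*-7 + 0*0 + -1*19 = 2
  c_3 = 0*0 + 8*-7 + 0*0 + 3*19 = 1
  c_4 = -1*0 + 0*-7 + 0*0 + 0*19 = 0
Base-3 expansion of each c_i:
  c_1 = 0
  c_2 = 2 = 2·3^0
  c_3 = 1 = 1·3^0
  c_4 = 0
Factor λ_0 = (0, 2, 1, 0)

((0, 2, 1, 0),)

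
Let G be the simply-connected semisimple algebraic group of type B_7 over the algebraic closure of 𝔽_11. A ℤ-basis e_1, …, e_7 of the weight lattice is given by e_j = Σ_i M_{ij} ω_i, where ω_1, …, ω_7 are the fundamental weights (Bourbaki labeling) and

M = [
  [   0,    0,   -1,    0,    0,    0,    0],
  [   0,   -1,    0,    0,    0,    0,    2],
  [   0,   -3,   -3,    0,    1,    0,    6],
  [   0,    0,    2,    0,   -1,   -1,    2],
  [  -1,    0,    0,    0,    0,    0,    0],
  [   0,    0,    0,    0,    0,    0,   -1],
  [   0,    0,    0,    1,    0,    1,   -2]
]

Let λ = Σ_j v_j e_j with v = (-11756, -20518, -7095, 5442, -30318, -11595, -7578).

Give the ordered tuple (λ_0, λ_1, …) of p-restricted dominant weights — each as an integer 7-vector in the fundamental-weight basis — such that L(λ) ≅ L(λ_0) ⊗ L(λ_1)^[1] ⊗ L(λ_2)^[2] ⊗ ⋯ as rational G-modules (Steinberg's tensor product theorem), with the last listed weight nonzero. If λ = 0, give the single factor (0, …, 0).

Compute c_i = Σ_j M_{ij} v_j with v = (-11756, -20518, -7095, 5442, -30318, -11595, -7578):
  c_1 = 0*-11756 + 0*-20518 + -1*-7095 + 0*5442 + 0*-30318 + 0*-11595 + 0*-7578 = 7095
  c_2 = 0*-11756 + -1*-20518 + 0*-7095 + 0*5442 + 0*-30318 + 0*-11595 + 2*-7578 = 5362
  c_3 = 0*-11756 + -3*-20518 + -3*-7095 + 0*5442 + 1*-30318 + 0*-11595 + 6*-7578 = 7053
  c_4 = 0*-11756 + 0*-20518 + 2*-7095 + 0*5442 + -1*-30318 + -1*-11595 + 2*-7578 = 12567
  c_5 = -1*-11756 + 0*-20518 + 0*-7095 + 0*5442 + 0*-30318 + 0*-11595 + 0*-7578 = 11756
  c_6 = 0*-11756 + 0*-20518 + 0*-7095 + 0*5442 + 0*-30318 + 0*-11595 + -1*-7578 = 7578
  c_7 = 0*-11756 + 0*-20518 + 0*-7095 + 1*5442 + 0*-30318 + 1*-11595 + -2*-7578 = 9003
Expand coordinatewise in base 11:
  c_1 = 7095 = 0·11^0 + 7·11^1 + 3·11^2 + 5·11^3
  c_2 = 5362 = 5·11^0 + 3·11^1 + 0·11^2 + 4·11^3
  c_3 = 7053 = 2·11^0 + 3·11^1 + 3·11^2 + 5·11^3
  c_4 = 12567 = 5·11^0 + 9·11^1 + 4·11^2 + 9·11^3
  c_5 = 11756 = 8·11^0 + 1·11^1 + 9·11^2 + 8·11^3
  c_6 = 7578 = 10·11^0 + 6·11^1 + 7·11^2 + 5·11^3
  c_7 = 9003 = 5·11^0 + 4·11^1 + 8·11^2 + 6·11^3
p-restricted factor λ_0 = (0, 5, 2, 5, 8, 10, 5)
p-restricted factor λ_1 = (7, 3, 3, 9, 1, 6, 4)
p-restricted factor λ_2 = (3, 0, 3, 4, 9, 7, 8)
p-restricted factor λ_3 = (5, 4, 5, 9, 8, 5, 6)

((0, 5, 2, 5, 8, 10, 5), (7, 3, 3, 9, 1, 6, 4), (3, 0, 3, 4, 9, 7, 8), (5, 4, 5, 9, 8, 5, 6))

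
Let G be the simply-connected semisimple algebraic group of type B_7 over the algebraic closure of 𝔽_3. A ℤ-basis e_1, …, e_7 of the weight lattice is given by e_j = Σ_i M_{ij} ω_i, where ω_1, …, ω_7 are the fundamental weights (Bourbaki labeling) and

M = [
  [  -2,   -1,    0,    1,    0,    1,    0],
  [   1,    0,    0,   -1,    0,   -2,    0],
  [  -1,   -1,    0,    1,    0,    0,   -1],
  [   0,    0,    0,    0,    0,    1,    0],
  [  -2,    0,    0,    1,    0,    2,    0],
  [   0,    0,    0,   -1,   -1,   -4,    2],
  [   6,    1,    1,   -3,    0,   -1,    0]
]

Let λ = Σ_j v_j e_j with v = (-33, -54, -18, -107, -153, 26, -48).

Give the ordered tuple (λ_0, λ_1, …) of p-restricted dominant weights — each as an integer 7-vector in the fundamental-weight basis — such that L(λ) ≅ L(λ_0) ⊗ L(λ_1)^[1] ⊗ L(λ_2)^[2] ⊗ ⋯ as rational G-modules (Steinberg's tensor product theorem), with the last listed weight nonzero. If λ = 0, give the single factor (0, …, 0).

((0, 1, 1, 2, 2, 0, 1), (1, 1, 0, 2, 0, 2, 2), (1, 2, 0, 2, 1, 0, 2), (1, 0, 1, 0, 0, 2, 0))

Change of basis e → ω: c = M·v where v = (-33, -54, -18, -107, -153, 26, -48):
  c_1 = (-2)·(-33) + (-1)·(-54) + (0)·(-18) + (1)·(-107) + (0)·(-153) + (1)·(26) + (0)·(-48) = 39
  c_2 = (1)·(-33) + (0)·(-54) + (0)·(-18) + (-1)·(-107) + (0)·(-153) + (-2)·(26) + (0)·(-48) = 22
  c_3 = (-1)·(-33) + (-1)·(-54) + (0)·(-18) + (1)·(-107) + (0)·(-153) + (0)·(26) + (-1)·(-48) = 28
  c_4 = (0)·(-33) + (0)·(-54) + (0)·(-18) + (0)·(-107) + (0)·(-153) + (1)·(26) + (0)·(-48) = 26
  c_5 = (-2)·(-33) + (0)·(-54) + (0)·(-18) + (1)·(-107) + (0)·(-153) + (2)·(26) + (0)·(-48) = 11
  c_6 = (0)·(-33) + (0)·(-54) + (0)·(-18) + (-1)·(-107) + (-1)·(-153) + (-4)·(26) + (2)·(-48) = 60
  c_7 = (6)·(-33) + (1)·(-54) + (1)·(-18) + (-3)·(-107) + (0)·(-153) + (-1)·(26) + (0)·(-48) = 25
Expand coordinatewise in base 3:
  c_1 = 39 = 0·3^0 + 1·3^1 + 1·3^2 + 1·3^3
  c_2 = 22 = 1·3^0 + 1·3^1 + 2·3^2
  c_3 = 28 = 1·3^0 + 0·3^1 + 0·3^2 + 1·3^3
  c_4 = 26 = 2·3^0 + 2·3^1 + 2·3^2
  c_5 = 11 = 2·3^0 + 0·3^1 + 1·3^2
  c_6 = 60 = 0·3^0 + 2·3^1 + 0·3^2 + 2·3^3
  c_7 = 25 = 1·3^0 + 2·3^1 + 2·3^2
p-restricted factor λ_0 = (0, 1, 1, 2, 2, 0, 1)
p-restricted factor λ_1 = (1, 1, 0, 2, 0, 2, 2)
p-restricted factor λ_2 = (1, 2, 0, 2, 1, 0, 2)
p-restricted factor λ_3 = (1, 0, 1, 0, 0, 2, 0)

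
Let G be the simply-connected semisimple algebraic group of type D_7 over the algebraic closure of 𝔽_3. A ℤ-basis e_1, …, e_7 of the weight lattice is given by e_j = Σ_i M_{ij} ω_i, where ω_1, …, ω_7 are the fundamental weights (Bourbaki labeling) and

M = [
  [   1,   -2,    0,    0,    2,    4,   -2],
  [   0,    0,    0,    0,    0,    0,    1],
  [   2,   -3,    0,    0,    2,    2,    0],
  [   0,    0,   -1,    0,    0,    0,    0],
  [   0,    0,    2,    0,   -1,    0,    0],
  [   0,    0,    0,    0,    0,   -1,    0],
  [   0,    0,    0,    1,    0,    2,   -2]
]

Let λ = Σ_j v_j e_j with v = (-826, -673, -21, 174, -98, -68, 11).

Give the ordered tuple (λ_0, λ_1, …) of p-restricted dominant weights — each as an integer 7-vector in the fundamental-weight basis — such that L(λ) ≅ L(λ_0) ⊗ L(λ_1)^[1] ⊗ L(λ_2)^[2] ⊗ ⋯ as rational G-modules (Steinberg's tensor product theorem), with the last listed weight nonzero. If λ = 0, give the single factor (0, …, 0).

Compute c_i = Σ_j M_{ij} v_j with v = (-826, -673, -21, 174, -98, -68, 11):
  c_1 = (1)·(-826) + (-2)·(-673) + (0)·(-21) + (0)·(174) + (2)·(-98) + (4)·(-68) + (-2)·(11) = 30
  c_2 = (0)·(-826) + (0)·(-673) + (0)·(-21) + (0)·(174) + (0)·(-98) + (0)·(-68) + (1)·(11) = 11
  c_3 = (2)·(-826) + (-3)·(-673) + (0)·(-21) + (0)·(174) + (2)·(-98) + (2)·(-68) + (0)·(11) = 35
  c_4 = (0)·(-826) + (0)·(-673) + (-1)·(-21) + (0)·(174) + (0)·(-98) + (0)·(-68) + (0)·(11) = 21
  c_5 = (0)·(-826) + (0)·(-673) + (2)·(-21) + (0)·(174) + (-1)·(-98) + (0)·(-68) + (0)·(11) = 56
  c_6 = (0)·(-826) + (0)·(-673) + (0)·(-21) + (0)·(174) + (0)·(-98) + (-1)·(-68) + (0)·(11) = 68
  c_7 = (0)·(-826) + (0)·(-673) + (0)·(-21) + (1)·(174) + (0)·(-98) + (2)·(-68) + (-2)·(11) = 16
Writing each c_i in base p = 3:
  c_1 = 30 = 0·3^0 + 1·3^1 + 0·3^2 + 1·3^3
  c_2 = 11 = 2·3^0 + 0·3^1 + 1·3^2
  c_3 = 35 = 2·3^0 + 2·3^1 + 0·3^2 + 1·3^3
  c_4 = 21 = 0·3^0 + 1·3^1 + 2·3^2
  c_5 = 56 = 2·3^0 + 0·3^1 + 0·3^2 + 2·3^3
  c_6 = 68 = 2·3^0 + 1·3^1 + 1·3^2 + 2·3^3
  c_7 = 16 = 1·3^0 + 2·3^1 + 1·3^2
Factor λ_0 = (0, 2, 2, 0, 2, 2, 1)
Factor λ_1 = (1, 0, 2, 1, 0, 1, 2)
Factor λ_2 = (0, 1, 0, 2, 0, 1, 1)
Factor λ_3 = (1, 0, 1, 0, 2, 2, 0)

((0, 2, 2, 0, 2, 2, 1), (1, 0, 2, 1, 0, 1, 2), (0, 1, 0, 2, 0, 1, 1), (1, 0, 1, 0, 2, 2, 0))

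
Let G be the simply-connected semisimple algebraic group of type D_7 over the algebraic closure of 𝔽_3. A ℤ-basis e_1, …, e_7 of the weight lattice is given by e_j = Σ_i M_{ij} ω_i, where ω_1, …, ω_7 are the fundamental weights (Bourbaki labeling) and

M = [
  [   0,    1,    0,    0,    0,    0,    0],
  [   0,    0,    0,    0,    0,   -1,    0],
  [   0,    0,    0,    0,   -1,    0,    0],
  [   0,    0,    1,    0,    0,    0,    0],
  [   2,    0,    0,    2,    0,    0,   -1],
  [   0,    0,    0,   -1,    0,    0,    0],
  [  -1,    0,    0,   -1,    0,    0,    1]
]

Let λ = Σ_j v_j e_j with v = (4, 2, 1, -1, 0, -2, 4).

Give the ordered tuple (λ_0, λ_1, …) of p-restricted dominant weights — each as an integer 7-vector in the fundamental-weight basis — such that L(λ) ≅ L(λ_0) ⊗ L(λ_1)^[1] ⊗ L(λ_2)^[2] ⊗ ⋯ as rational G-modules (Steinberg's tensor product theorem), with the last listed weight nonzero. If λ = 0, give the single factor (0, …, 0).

((2, 2, 0, 1, 2, 1, 1),)

Change of basis e → ω: c = M·v where v = (4, 2, 1, -1, 0, -2, 4):
  c_1 = 0·4 + 1·2 + 0·1 + (0)·(-1) + 0·0 + (0)·(-2) + 0·4 = 2
  c_2 = 0·4 + 0·2 + 0·1 + (0)·(-1) + 0·0 + (-1)·(-2) + 0·4 = 2
  c_3 = 0·4 + 0·2 + 0·1 + (0)·(-1) + (-1)·(0) + (0)·(-2) + 0·4 = 0
  c_4 = 0·4 + 0·2 + 1·1 + (0)·(-1) + 0·0 + (0)·(-2) + 0·4 = 1
  c_5 = 2·4 + 0·2 + 0·1 + (2)·(-1) + 0·0 + (0)·(-2) + (-1)·(4) = 2
  c_6 = 0·4 + 0·2 + 0·1 + (-1)·(-1) + 0·0 + (0)·(-2) + 0·4 = 1
  c_7 = (-1)·(4) + 0·2 + 0·1 + (-1)·(-1) + 0·0 + (0)·(-2) + 1·4 = 1
p = 3; digits c_i = Σ_j d_{ij}·3^j, 0 ≤ d_{ij} < 3:
  c_1 = 2 = 2·3^0
  c_2 = 2 = 2·3^0
  c_3 = 0
  c_4 = 1 = 1·3^0
  c_5 = 2 = 2·3^0
  c_6 = 1 = 1·3^0
  c_7 = 1 = 1·3^0
λ_0 = (2, 2, 0, 1, 2, 1, 1)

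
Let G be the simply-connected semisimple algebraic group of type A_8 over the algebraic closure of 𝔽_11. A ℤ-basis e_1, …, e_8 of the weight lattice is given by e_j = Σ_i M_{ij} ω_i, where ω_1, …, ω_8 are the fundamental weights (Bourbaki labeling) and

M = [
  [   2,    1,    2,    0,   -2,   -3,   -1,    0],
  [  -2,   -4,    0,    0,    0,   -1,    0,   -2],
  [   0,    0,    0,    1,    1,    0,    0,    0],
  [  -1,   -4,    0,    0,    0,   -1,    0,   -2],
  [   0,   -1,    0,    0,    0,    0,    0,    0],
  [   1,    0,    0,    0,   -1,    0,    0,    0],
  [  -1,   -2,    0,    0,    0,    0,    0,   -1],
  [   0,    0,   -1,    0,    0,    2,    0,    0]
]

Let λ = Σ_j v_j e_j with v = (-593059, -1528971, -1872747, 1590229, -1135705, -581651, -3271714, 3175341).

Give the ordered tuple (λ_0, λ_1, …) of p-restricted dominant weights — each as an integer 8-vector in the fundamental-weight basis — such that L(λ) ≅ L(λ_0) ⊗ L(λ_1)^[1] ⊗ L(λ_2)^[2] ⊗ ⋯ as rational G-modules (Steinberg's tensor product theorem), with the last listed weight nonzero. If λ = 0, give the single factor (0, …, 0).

In the fundamental-weight basis, λ has coordinates c = M·v (v = (-593059, -1528971, -1872747, 1590229, -1135705, -581651, -3271714, 3175341)):
  c_1 = (2)·(-593059) + (1)·(-1528971) + (2)·(-1872747) + 0·1590229 + (-2)·(-1135705) + (-3)·(-581651) + (-1)·(-3271714) + 0·3175341 = 827494
  c_2 = (-2)·(-593059) + (-4)·(-1528971) + (0)·(-1872747) + 0·1590229 + (0)·(-1135705) + (-1)·(-581651) + (0)·(-3271714) + (-2)·(3175341) = 1532971
  c_3 = (0)·(-593059) + (0)·(-1528971) + (0)·(-1872747) + 1·1590229 + (1)·(-1135705) + (0)·(-581651) + (0)·(-3271714) + 0·3175341 = 454524
  c_4 = (-1)·(-593059) + (-4)·(-1528971) + (0)·(-1872747) + 0·1590229 + (0)·(-1135705) + (-1)·(-581651) + (0)·(-3271714) + (-2)·(3175341) = 939912
  c_5 = (0)·(-593059) + (-1)·(-1528971) + (0)·(-1872747) + 0·1590229 + (0)·(-1135705) + (0)·(-581651) + (0)·(-3271714) + 0·3175341 = 1528971
  c_6 = (1)·(-593059) + (0)·(-1528971) + (0)·(-1872747) + 0·1590229 + (-1)·(-1135705) + (0)·(-581651) + (0)·(-3271714) + 0·3175341 = 542646
  c_7 = (-1)·(-593059) + (-2)·(-1528971) + (0)·(-1872747) + 0·1590229 + (0)·(-1135705) + (0)·(-581651) + (0)·(-3271714) + (-1)·(3175341) = 475660
  c_8 = (0)·(-593059) + (0)·(-1528971) + (-1)·(-1872747) + 0·1590229 + (0)·(-1135705) + (2)·(-581651) + (0)·(-3271714) + 0·3175341 = 709445
Base-11 expansion of each c_i:
  c_1 = 827494 = 8·11^0 + 8·11^1 + 7·11^2 + 5·11^3 + 1·11^4 + 5·11^5
  c_2 = 1532971 = 0·11^0 + 2·11^1 + 8·11^2 + 7·11^3 + 5·11^4 + 9·11^5
  c_3 = 454524 = 4·11^0 + 4·11^1 + 5·11^2 + 0·11^3 + 9·11^4 + 2·11^5
  c_4 = 939912 = 6·11^0 + 9·11^1 + 1·11^2 + 2·11^3 + 9·11^4 + 5·11^5
  c_5 = 1528971 = 4·11^0 + 1·11^1 + 8·11^2 + 4·11^3 + 5·11^4 + 9·11^5
  c_6 = 542646 = 5·11^0 + 7·11^1 + 7·11^2 + 0·11^3 + 4·11^4 + 3·11^5
  c_7 = 475660 = 9·11^0 + 0·11^1 + 4·11^2 + 5·11^3 + 10·11^4 + 2·11^5
  c_8 = 709445 = 0·11^0 + 2·11^1 + 0·11^2 + 5·11^3 + 4·11^4 + 4·11^5
Factor λ_0 = (8, 0, 4, 6, 4, 5, 9, 0)
Factor λ_1 = (8, 2, 4, 9, 1, 7, 0, 2)
Factor λ_2 = (7, 8, 5, 1, 8, 7, 4, 0)
Factor λ_3 = (5, 7, 0, 2, 4, 0, 5, 5)
Factor λ_4 = (1, 5, 9, 9, 5, 4, 10, 4)
Factor λ_5 = (5, 9, 2, 5, 9, 3, 2, 4)

((8, 0, 4, 6, 4, 5, 9, 0), (8, 2, 4, 9, 1, 7, 0, 2), (7, 8, 5, 1, 8, 7, 4, 0), (5, 7, 0, 2, 4, 0, 5, 5), (1, 5, 9, 9, 5, 4, 10, 4), (5, 9, 2, 5, 9, 3, 2, 4))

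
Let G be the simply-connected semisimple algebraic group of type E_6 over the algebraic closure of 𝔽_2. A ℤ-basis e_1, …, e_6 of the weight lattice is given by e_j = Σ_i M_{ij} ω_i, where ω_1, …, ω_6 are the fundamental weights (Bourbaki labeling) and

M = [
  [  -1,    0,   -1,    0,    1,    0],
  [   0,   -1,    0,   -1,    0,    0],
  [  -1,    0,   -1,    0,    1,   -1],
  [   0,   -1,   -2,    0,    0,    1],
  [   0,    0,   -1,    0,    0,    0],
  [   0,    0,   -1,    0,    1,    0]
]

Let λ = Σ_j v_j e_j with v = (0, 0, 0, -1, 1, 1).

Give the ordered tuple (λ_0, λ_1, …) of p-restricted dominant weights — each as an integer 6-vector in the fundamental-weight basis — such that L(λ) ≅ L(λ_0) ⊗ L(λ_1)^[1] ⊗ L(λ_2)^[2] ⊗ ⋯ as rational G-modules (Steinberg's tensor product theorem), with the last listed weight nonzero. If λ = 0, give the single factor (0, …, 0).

Compute c_i = Σ_j M_{ij} v_j with v = (0, 0, 0, -1, 1, 1):
  c_1 = (-1)·(0) + (0)·(0) + (-1)·(0) + (0)·(-1) + (1)·(1) + (0)·(1) = 1
  c_2 = (0)·(0) + (-1)·(0) + (0)·(0) + (-1)·(-1) + (0)·(1) + (0)·(1) = 1
  c_3 = (-1)·(0) + (0)·(0) + (-1)·(0) + (0)·(-1) + (1)·(1) + (-1)·(1) = 0
  c_4 = (0)·(0) + (-1)·(0) + (-2)·(0) + (0)·(-1) + (0)·(1) + (1)·(1) = 1
  c_5 = (0)·(0) + (0)·(0) + (-1)·(0) + (0)·(-1) + (0)·(1) + (0)·(1) = 0
  c_6 = (0)·(0) + (0)·(0) + (-1)·(0) + (0)·(-1) + (1)·(1) + (0)·(1) = 1
Base-2 expansion of each c_i:
  c_1 = 1 = 1·2^0
  c_2 = 1 = 1·2^0
  c_3 = 0
  c_4 = 1 = 1·2^0
  c_5 = 0
  c_6 = 1 = 1·2^0
λ_0 = (1, 1, 0, 1, 0, 1)

((1, 1, 0, 1, 0, 1),)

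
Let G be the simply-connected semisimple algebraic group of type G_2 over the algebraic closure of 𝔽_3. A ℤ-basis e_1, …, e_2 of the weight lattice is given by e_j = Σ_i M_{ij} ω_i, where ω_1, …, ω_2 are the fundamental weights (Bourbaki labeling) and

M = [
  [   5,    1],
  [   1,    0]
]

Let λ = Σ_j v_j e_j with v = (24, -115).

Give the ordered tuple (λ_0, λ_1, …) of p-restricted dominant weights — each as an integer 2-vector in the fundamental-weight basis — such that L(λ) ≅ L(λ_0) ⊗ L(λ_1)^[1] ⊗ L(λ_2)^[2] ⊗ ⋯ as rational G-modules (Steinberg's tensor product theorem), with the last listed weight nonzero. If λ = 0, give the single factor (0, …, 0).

((2, 0), (1, 2), (0, 2))

In the fundamental-weight basis, λ has coordinates c = M·v (v = (24, -115)):
  c_1 = 5·24 + (1)·(-115) = 5
  c_2 = 1·24 + (0)·(-115) = 24
Expand coordinatewise in base 3:
  c_1 = 5 = 2·3^0 + 1·3^1
  c_2 = 24 = 0·3^0 + 2·3^1 + 2·3^2
λ_0 = (2, 0)
λ_1 = (1, 2)
λ_2 = (0, 2)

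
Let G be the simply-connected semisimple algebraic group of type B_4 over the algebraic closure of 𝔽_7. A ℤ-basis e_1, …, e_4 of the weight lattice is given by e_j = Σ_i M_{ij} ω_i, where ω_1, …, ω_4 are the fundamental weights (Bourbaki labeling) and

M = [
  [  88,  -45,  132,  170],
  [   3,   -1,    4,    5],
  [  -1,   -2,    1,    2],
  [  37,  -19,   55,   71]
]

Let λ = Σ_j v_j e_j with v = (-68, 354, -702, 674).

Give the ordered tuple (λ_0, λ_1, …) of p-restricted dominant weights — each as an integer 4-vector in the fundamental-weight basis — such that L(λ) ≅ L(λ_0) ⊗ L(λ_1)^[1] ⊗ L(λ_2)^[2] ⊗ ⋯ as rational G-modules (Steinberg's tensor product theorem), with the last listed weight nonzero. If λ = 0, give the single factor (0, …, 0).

Compute c_i = Σ_j M_{ij} v_j with v = (-68, 354, -702, 674):
  c_1 = 88*-68 + -45*354 + 132*-702 + 170*674 = 2
  c_2 = 3*-68 + -1*354 + 4*-702 + 5*674 = 4
  c_3 = -1*-68 + -2*354 + 1*-702 + 2*674 = 6
  c_4 = 37*-68 + -19*354 + 55*-702 + 71*674 = 2
Expand coordinatewise in base 7:
  c_1 = 2 = 2·7^0
  c_2 = 4 = 4·7^0
  c_3 = 6 = 6·7^0
  c_4 = 2 = 2·7^0
Factor λ_0 = (2, 4, 6, 2)

((2, 4, 6, 2),)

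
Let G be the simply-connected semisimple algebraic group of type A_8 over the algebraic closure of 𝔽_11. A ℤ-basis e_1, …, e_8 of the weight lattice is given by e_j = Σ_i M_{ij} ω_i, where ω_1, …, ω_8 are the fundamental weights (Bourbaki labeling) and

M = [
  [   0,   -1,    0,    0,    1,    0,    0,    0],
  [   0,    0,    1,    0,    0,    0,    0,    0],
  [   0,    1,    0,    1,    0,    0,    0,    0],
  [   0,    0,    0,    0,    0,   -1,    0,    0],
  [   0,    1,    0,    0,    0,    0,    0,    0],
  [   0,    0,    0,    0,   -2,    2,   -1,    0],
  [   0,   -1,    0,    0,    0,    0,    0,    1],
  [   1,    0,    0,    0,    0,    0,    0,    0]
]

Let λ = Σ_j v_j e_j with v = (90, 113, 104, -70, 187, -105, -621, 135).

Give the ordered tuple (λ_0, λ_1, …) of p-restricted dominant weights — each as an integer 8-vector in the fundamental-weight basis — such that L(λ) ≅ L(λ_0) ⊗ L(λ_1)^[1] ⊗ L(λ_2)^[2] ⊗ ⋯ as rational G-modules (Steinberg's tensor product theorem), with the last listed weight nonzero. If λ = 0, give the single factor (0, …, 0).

Converting to the ω-basis (c_i = row i of M dotted with v = (90, 113, 104, -70, 187, -105, -621, 135)):
  c_1 = (0)·(90) + (-1)·(113) + (0)·(104) + (0)·(-70) + (1)·(187) + (0)·(-105) + (0)·(-621) + (0)·(135) = 74
  c_2 = (0)·(90) + (0)·(113) + (1)·(104) + (0)·(-70) + (0)·(187) + (0)·(-105) + (0)·(-621) + (0)·(135) = 104
  c_3 = (0)·(90) + (1)·(113) + (0)·(104) + (1)·(-70) + (0)·(187) + (0)·(-105) + (0)·(-621) + (0)·(135) = 43
  c_4 = (0)·(90) + (0)·(113) + (0)·(104) + (0)·(-70) + (0)·(187) + (-1)·(-105) + (0)·(-621) + (0)·(135) = 105
  c_5 = (0)·(90) + (1)·(113) + (0)·(104) + (0)·(-70) + (0)·(187) + (0)·(-105) + (0)·(-621) + (0)·(135) = 113
  c_6 = (0)·(90) + (0)·(113) + (0)·(104) + (0)·(-70) + (-2)·(187) + (2)·(-105) + (-1)·(-621) + (0)·(135) = 37
  c_7 = (0)·(90) + (-1)·(113) + (0)·(104) + (0)·(-70) + (0)·(187) + (0)·(-105) + (0)·(-621) + (1)·(135) = 22
  c_8 = (1)·(90) + (0)·(113) + (0)·(104) + (0)·(-70) + (0)·(187) + (0)·(-105) + (0)·(-621) + (0)·(135) = 90
Expand coordinatewise in base 11:
  c_1 = 74 = 8·11^0 + 6·11^1
  c_2 = 104 = 5·11^0 + 9·11^1
  c_3 = 43 = 10·11^0 + 3·11^1
  c_4 = 105 = 6·11^0 + 9·11^1
  c_5 = 113 = 3·11^0 + 10·11^1
  c_6 = 37 = 4·11^0 + 3·11^1
  c_7 = 22 = 0·11^0 + 2·11^1
  c_8 = 90 = 2·11^0 + 8·11^1
p-restricted factor λ_0 = (8, 5, 10, 6, 3, 4, 0, 2)
p-restricted factor λ_1 = (6, 9, 3, 9, 10, 3, 2, 8)

((8, 5, 10, 6, 3, 4, 0, 2), (6, 9, 3, 9, 10, 3, 2, 8))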